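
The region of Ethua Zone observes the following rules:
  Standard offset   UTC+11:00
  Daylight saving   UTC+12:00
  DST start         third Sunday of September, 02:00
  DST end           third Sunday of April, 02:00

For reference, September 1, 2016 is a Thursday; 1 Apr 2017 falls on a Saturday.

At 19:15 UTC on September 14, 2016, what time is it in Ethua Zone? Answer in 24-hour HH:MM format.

1 September 2016 is a Thursday, so the first Sunday is September 4 and the third is September 18.
1 April 2017 is a Saturday, so the first Sunday is April 2 and the third is April 16.
At the standard offset (UTC+11:00), 19:15 UTC + 11h = 06:15 Ethua Zone standard time (rolling into the next day, 15 September 2016).
Daylight saving runs 18 September 2016 – 16 April 2017; the standard-time date in Ethua Zone, September 15, 2016, is outside that window, so Ethua Zone is on standard time at UTC+11:00.
19:15 UTC + 11h = 06:15 local (rolling into the next day, 15 September 2016).

06:15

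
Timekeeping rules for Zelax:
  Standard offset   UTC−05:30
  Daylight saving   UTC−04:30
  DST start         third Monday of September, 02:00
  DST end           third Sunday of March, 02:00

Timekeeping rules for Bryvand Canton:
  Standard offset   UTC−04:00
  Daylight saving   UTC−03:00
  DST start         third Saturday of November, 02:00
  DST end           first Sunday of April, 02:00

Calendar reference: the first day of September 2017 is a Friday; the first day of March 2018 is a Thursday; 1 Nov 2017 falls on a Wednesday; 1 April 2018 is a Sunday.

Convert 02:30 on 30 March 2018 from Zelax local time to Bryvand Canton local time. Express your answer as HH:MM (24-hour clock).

05:00

1 September 2017 is a Friday, so the first Monday is September 4 and the third is September 18.
1 March 2018 is a Thursday, so the first Sunday is March 4 and the third is March 18.
Daylight saving runs 18 September 2017 – 18 March 2018; 30 March 2018 is outside that window, so Zelax is on standard time at UTC−05:30.
02:30 Zelax + 5h30m = 08:00 UTC.
1 November 2017 is a Wednesday, so the first Saturday is November 4 and the third is November 18.
1 April 2018 is a Sunday, so the first Sunday is April 1.
At the standard offset (UTC−04:00), 08:00 UTC − 4h = 04:00 Bryvand Canton standard time.
The standard-time date in Bryvand Canton, 30 March 2018, falls between 18 November 2017 and 1 April 2018, so daylight saving is in effect and Bryvand Canton is at UTC−03:00.
08:00 UTC − 3h = 05:00 Bryvand Canton.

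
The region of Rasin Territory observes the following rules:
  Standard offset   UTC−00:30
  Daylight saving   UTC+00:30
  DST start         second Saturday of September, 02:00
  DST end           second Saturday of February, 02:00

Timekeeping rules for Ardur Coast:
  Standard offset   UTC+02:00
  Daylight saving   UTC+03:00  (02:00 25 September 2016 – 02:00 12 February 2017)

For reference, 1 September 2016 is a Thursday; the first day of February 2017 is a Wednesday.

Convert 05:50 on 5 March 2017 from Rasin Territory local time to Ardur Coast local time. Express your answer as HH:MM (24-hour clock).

08:20

1 September 2016 is a Thursday, so the first Saturday is September 3 and the second is September 10.
1 February 2017 is a Wednesday, so the first Saturday is February 4 and the second is February 11.
5 March 2017 is outside the daylight-saving period (10 September 2016 – 11 February 2017), so Rasin Territory is on standard time, UTC−00:30.
05:50 Rasin Territory + 0h30m = 06:20 UTC.
At the standard offset (UTC+02:00), 06:20 UTC + 2h = 08:20 Ardur Coast standard time.
The standard-time date in Ardur Coast, 5 March 2017, does not fall between 25 September 2016 and 12 February 2017, so daylight saving is not in effect and Ardur Coast is at UTC+02:00.
06:20 UTC + 2h = 08:20 Ardur Coast.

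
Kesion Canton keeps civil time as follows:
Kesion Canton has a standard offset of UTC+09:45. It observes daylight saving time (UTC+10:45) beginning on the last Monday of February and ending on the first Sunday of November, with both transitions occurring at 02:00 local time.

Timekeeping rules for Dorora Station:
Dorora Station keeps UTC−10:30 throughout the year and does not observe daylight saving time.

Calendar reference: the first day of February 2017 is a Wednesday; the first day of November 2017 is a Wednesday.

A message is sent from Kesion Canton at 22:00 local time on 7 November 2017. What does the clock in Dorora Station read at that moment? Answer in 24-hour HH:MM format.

01:45

1 February 2017 is a Wednesday, so Mondays fall on 6, 13, 20, 27; the last is February 27.
1 November 2017 is a Wednesday, so the first Sunday is November 5.
Daylight saving runs 27 February – 5 November; 7 November 2017 is outside that window, so Kesion Canton is on standard time at UTC+09:45.
22:00 Kesion Canton − 9h45m = 12:15 UTC.
Dorora Station has no daylight saving, so its offset is UTC−10:30 year-round.
12:15 UTC − 10h30m = 01:45 Dorora Station.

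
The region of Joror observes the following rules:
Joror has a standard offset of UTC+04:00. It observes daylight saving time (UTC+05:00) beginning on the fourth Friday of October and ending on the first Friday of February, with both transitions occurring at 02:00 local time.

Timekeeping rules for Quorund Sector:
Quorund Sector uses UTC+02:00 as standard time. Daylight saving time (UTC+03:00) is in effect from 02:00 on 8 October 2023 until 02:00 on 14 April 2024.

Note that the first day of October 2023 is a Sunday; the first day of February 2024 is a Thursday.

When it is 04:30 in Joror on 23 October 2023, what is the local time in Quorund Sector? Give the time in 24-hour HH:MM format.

03:30

1 October 2023 is a Sunday, so the first Friday is October 6 and the fourth is October 27.
1 February 2024 is a Thursday, so the first Friday is February 2.
23 October 2023 does not fall between 27 October 2023 and 2 February 2024, so daylight saving is not in effect and Joror is at UTC+04:00.
04:30 Joror − 4h = 00:30 UTC.
At the standard offset (UTC+02:00), 00:30 UTC + 2h = 02:30 Quorund Sector standard time.
The standard-time date in Quorund Sector, 23 October 2023, falls between 8 October 2023 and 14 April 2024, so daylight saving is in effect and Quorund Sector is at UTC+03:00.
00:30 UTC + 3h = 03:30 Quorund Sector.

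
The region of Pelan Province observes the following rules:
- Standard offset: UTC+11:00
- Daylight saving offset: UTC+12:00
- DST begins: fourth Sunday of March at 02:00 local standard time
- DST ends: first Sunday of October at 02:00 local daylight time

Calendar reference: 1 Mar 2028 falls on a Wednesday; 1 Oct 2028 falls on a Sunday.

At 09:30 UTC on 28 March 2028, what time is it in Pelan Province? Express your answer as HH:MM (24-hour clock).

21:30

1 March 2028 is a Wednesday, so the first Sunday is March 5 and the fourth is March 26.
1 October 2028 is a Sunday, so the first Sunday is October 1.
At the standard offset (UTC+11:00), 09:30 UTC + 11h = 20:30 Pelan Province standard time.
The standard-time date in Pelan Province, 28 March 2028, lies within the daylight-saving period (26 March – 1 October), so Pelan Province is on daylight time, UTC+12:00.
09:30 UTC + 12h = 21:30 local.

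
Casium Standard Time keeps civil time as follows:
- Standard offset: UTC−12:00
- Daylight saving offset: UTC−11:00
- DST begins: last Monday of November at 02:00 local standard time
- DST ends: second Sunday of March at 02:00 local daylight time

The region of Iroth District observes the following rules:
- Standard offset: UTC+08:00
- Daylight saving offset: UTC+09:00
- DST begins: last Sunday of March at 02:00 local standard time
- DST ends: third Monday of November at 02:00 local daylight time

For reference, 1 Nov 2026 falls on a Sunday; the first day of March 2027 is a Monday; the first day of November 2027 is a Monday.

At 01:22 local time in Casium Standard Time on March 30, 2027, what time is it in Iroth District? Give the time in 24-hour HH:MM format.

1 November 2026 is a Sunday, so Mondays fall on 2, 9, 16, 23, 30; the last is November 30.
1 March 2027 is a Monday, so the first Sunday is March 7 and the second is March 14.
March 30, 2027 is outside the daylight-saving period (30 November 2026 – 14 March 2027), so Casium Standard Time is on standard time, UTC−12:00.
01:22 Casium Standard Time + 12h = 13:22 UTC.
1 March 2027 is a Monday, so Sundays fall on 7, 14, 21, 28; the last is March 28.
1 November 2027 is a Monday, so the first Monday is November 1 and the third is November 15.
At the standard offset (UTC+08:00), 13:22 UTC + 8h = 21:22 Iroth District standard time.
The standard-time date in Iroth District, March 30, 2027, falls between 28 March and 15 November, so daylight saving is in effect and Iroth District is at UTC+09:00.
13:22 UTC + 9h = 22:22 Iroth District.

22:22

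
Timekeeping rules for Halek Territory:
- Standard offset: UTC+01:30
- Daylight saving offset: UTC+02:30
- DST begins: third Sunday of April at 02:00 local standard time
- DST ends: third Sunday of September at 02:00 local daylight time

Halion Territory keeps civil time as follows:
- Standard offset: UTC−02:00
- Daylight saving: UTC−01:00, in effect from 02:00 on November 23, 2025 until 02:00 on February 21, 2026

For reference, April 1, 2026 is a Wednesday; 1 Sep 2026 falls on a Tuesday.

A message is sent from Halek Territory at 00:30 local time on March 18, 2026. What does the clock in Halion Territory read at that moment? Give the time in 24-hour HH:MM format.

21:00

1 April 2026 is a Wednesday, so the first Sunday is April 5 and the third is April 19.
1 September 2026 is a Tuesday, so the first Sunday is September 6 and the third is September 20.
Daylight saving runs 19 April – 20 September; March 18, 2026 is outside that window, so Halek Territory is on standard time at UTC+01:30.
00:30 Halek Territory − 1h30m = 23:00 UTC (rolling into the previous day, 17 March 2026).
At the standard offset (UTC−02:00), 23:00 UTC − 2h = 21:00 Halion Territory standard time.
The standard-time date in Halion Territory, March 17, 2026, is outside the daylight-saving period (23 November 2025 – 21 February 2026), so Halion Territory is on standard time, UTC−02:00.
23:00 UTC − 2h = 21:00 Halion Territory.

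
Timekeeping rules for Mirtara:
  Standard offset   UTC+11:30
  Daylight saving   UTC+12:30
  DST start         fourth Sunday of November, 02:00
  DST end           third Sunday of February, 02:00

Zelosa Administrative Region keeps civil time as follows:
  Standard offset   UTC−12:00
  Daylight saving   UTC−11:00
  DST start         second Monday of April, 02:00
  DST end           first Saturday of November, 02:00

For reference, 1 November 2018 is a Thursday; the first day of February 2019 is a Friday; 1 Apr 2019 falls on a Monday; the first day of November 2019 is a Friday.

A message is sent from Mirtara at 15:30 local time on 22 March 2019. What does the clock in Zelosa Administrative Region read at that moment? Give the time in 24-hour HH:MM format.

16:00

1 November 2018 is a Thursday, so the first Sunday is November 4 and the fourth is November 25.
1 February 2019 is a Friday, so the first Sunday is February 3 and the third is February 17.
22 March 2019 does not fall between 25 November 2018 and 17 February 2019, so daylight saving is not in effect and Mirtara is at UTC+11:30.
15:30 Mirtara − 11h30m = 04:00 UTC.
1 April 2019 is a Monday, so the first Monday is April 1 and the second is April 8.
1 November 2019 is a Friday, so the first Saturday is November 2.
At the standard offset (UTC−12:00), 04:00 UTC − 12h = 16:00 Zelosa Administrative Region standard time (rolling into the previous day, 21 March 2019).
The standard-time date in Zelosa Administrative Region, 21 March 2019, does not fall between 8 April and 2 November, so daylight saving is not in effect and Zelosa Administrative Region is at UTC−12:00.
04:00 UTC − 12h = 16:00 Zelosa Administrative Region (rolling into the previous day, 21 March 2019).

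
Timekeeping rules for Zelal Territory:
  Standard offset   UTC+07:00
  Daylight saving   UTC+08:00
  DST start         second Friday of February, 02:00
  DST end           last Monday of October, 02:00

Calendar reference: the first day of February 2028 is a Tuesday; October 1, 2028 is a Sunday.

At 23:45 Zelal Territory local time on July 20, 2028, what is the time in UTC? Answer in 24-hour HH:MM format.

15:45

1 February 2028 is a Tuesday, so the first Friday is February 4 and the second is February 11.
1 October 2028 is a Sunday, so Mondays fall on 2, 9, 16, 23, 30; the last is October 30.
July 20, 2028 falls between 11 February and 30 October, so daylight saving is in effect and Zelal Territory is at UTC+08:00.
23:45 local − 8h = 15:45 UTC.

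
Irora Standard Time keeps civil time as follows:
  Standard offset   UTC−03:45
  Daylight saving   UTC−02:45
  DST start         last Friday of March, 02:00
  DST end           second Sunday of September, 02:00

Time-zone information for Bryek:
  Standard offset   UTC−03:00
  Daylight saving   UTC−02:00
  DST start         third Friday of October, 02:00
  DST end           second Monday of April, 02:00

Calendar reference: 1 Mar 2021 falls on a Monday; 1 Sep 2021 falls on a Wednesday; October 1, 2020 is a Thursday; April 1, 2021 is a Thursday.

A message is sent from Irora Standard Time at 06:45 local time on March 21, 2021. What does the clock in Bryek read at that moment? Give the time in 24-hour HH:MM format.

1 March 2021 is a Monday, so Fridays fall on 5, 12, 19, 26; the last is March 26.
1 September 2021 is a Wednesday, so the first Sunday is September 5 and the second is September 12.
March 21, 2021 is outside the daylight-saving period (26 March – 12 September), so Irora Standard Time is on standard time, UTC−03:45.
06:45 Irora Standard Time + 3h45m = 10:30 UTC.
1 October 2020 is a Thursday, so the first Friday is October 2 and the third is October 16.
1 April 2021 is a Thursday, so the first Monday is April 5 and the second is April 12.
At the standard offset (UTC−03:00), 10:30 UTC − 3h = 07:30 Bryek standard time.
Daylight saving runs 16 October 2020 – 12 April 2021; the standard-time date in Bryek, March 21, 2021, is inside that window, so Bryek is at UTC−02:00.
10:30 UTC − 2h = 08:30 Bryek.

08:30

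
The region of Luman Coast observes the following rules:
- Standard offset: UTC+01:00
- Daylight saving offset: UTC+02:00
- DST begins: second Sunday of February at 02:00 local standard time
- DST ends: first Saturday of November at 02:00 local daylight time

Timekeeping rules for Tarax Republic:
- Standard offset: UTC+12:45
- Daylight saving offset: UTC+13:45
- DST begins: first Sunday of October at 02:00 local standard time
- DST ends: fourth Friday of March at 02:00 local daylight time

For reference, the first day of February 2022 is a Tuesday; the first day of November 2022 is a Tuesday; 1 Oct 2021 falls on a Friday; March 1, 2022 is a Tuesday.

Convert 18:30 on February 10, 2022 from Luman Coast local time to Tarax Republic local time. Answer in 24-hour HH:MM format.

07:15

1 February 2022 is a Tuesday, so the first Sunday is February 6 and the second is February 13.
1 November 2022 is a Tuesday, so the first Saturday is November 5.
Daylight saving runs 13 February – 5 November; February 10, 2022 is outside that window, so Luman Coast is on standard time at UTC+01:00.
18:30 Luman Coast − 1h = 17:30 UTC.
1 October 2021 is a Friday, so the first Sunday is October 3.
1 March 2022 is a Tuesday, so the first Friday is March 4 and the fourth is March 25.
At the standard offset (UTC+12:45), 17:30 UTC + 12h45m = 06:15 Tarax Republic standard time (rolling into the next day, 11 February 2022).
Daylight saving runs 3 October 2021 – 25 March 2022; the standard-time date in Tarax Republic, February 11, 2022, is inside that window, so Tarax Republic is at UTC+13:45.
17:30 UTC + 13h45m = 07:15 Tarax Republic (rolling into the next day, 11 February 2022).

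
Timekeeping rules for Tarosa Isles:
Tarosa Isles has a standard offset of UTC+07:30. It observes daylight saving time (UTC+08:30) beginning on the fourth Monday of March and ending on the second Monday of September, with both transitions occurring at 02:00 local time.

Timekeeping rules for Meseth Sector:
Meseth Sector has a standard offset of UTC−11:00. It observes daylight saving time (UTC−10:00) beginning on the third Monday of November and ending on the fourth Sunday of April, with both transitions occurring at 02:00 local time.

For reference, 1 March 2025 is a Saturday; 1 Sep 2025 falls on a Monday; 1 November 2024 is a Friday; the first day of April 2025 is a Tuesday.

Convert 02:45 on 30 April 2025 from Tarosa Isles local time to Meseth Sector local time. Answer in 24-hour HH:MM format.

1 March 2025 is a Saturday, so the first Monday is March 3 and the fourth is March 24.
1 September 2025 is a Monday, so the first Monday is September 1 and the second is September 8.
30 April 2025 falls between 24 March and 8 September, so daylight saving is in effect and Tarosa Isles is at UTC+08:30.
02:45 Tarosa Isles − 8h30m = 18:15 UTC (rolling into the previous day, 29 April 2025).
1 November 2024 is a Friday, so the first Monday is November 4 and the third is November 18.
1 April 2025 is a Tuesday, so the first Sunday is April 6 and the fourth is April 27.
At the standard offset (UTC−11:00), 18:15 UTC − 11h = 07:15 Meseth Sector standard time.
Daylight saving runs 18 November 2024 – 27 April 2025; the standard-time date in Meseth Sector, 29 April 2025, is outside that window, so Meseth Sector is on standard time at UTC−11:00.
18:15 UTC − 11h = 07:15 Meseth Sector.

07:15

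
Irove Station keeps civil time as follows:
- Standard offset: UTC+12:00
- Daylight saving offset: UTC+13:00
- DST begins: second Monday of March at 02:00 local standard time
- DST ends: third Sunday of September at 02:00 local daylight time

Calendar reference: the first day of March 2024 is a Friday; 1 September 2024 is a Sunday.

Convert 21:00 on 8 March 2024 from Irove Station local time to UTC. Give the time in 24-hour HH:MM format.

09:00

1 March 2024 is a Friday, so the first Monday is March 4 and the second is March 11.
1 September 2024 is a Sunday, so the first Sunday is September 1 and the third is September 15.
8 March 2024 does not fall between 11 March and 15 September, so daylight saving is not in effect and Irove Station is at UTC+12:00.
21:00 local − 12h = 09:00 UTC.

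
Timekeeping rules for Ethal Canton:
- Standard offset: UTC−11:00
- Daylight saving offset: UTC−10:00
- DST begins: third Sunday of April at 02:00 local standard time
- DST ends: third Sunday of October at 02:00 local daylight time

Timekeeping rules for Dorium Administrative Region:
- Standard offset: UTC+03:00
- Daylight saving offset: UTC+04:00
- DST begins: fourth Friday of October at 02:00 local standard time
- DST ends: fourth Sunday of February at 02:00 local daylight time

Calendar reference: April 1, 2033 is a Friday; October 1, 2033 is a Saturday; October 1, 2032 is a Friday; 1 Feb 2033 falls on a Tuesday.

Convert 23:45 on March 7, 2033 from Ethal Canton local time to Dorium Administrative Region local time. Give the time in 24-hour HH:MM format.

13:45

1 April 2033 is a Friday, so the first Sunday is April 3 and the third is April 17.
1 October 2033 is a Saturday, so the first Sunday is October 2 and the third is October 16.
March 7, 2033 does not fall between 17 April and 16 October, so daylight saving is not in effect and Ethal Canton is at UTC−11:00.
23:45 Ethal Canton + 11h = 10:45 UTC (rolling into the next day, 8 March 2033).
1 October 2032 is a Friday, so the first Friday is October 1 and the fourth is October 22.
1 February 2033 is a Tuesday, so the first Sunday is February 6 and the fourth is February 27.
At the standard offset (UTC+03:00), 10:45 UTC + 3h = 13:45 Dorium Administrative Region standard time.
The standard-time date in Dorium Administrative Region, March 8, 2033, is outside the daylight-saving period (22 October 2032 – 27 February 2033), so Dorium Administrative Region is on standard time, UTC+03:00.
10:45 UTC + 3h = 13:45 Dorium Administrative Region.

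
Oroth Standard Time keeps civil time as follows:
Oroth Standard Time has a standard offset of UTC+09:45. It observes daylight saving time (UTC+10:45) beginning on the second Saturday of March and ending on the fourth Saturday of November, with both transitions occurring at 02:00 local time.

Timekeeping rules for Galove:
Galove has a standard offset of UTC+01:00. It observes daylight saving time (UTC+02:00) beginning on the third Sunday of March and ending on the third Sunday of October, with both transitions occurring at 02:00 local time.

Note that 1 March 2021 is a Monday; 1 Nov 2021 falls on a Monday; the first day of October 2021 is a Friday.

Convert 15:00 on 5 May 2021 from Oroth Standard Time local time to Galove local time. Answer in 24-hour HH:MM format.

06:15

1 March 2021 is a Monday, so the first Saturday is March 6 and the second is March 13.
1 November 2021 is a Monday, so the first Saturday is November 6 and the fourth is November 27.
Daylight saving runs 13 March – 27 November; 5 May 2021 is inside that window, so Oroth Standard Time is at UTC+10:45.
15:00 Oroth Standard Time − 10h45m = 04:15 UTC.
1 March 2021 is a Monday, so the first Sunday is March 7 and the third is March 21.
1 October 2021 is a Friday, so the first Sunday is October 3 and the third is October 17.
At the standard offset (UTC+01:00), 04:15 UTC + 1h = 05:15 Galove standard time.
Daylight saving runs 21 March – 17 October; the standard-time date in Galove, 5 May 2021, is inside that window, so Galove is at UTC+02:00.
04:15 UTC + 2h = 06:15 Galove.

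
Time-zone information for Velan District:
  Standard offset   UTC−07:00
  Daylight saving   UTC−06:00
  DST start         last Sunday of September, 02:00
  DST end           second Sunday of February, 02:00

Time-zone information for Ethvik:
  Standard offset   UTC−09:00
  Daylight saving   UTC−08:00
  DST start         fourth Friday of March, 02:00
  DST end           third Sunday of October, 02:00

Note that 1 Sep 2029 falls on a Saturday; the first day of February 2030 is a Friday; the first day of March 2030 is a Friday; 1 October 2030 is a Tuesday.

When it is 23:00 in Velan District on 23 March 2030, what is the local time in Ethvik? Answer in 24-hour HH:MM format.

22:00

1 September 2029 is a Saturday, so Sundays fall on 2, 9, 16, 23, 30; the last is September 30.
1 February 2030 is a Friday, so the first Sunday is February 3 and the second is February 10.
23 March 2030 does not fall between 30 September 2029 and 10 February 2030, so daylight saving is not in effect and Velan District is at UTC−07:00.
23:00 Velan District + 7h = 06:00 UTC (rolling into the next day, 24 March 2030).
1 March 2030 is a Friday, so the first Friday is March 1 and the fourth is March 22.
1 October 2030 is a Tuesday, so the first Sunday is October 6 and the third is October 20.
At the standard offset (UTC−09:00), 06:00 UTC − 9h = 21:00 Ethvik standard time (rolling into the previous day, 23 March 2030).
The standard-time date in Ethvik, 23 March 2030, falls between 22 March and 20 October, so daylight saving is in effect and Ethvik is at UTC−08:00.
06:00 UTC − 8h = 22:00 Ethvik (rolling into the previous day, 23 March 2030).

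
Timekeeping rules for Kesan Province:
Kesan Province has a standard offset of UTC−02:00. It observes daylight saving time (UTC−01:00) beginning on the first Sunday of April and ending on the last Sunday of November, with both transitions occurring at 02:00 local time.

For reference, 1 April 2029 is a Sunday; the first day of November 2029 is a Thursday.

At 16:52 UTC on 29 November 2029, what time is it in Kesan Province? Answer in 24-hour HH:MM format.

1 April 2029 is a Sunday, so the first Sunday is April 1.
1 November 2029 is a Thursday, so Sundays fall on 4, 11, 18, 25; the last is November 25.
At the standard offset (UTC−02:00), 16:52 UTC − 2h = 14:52 Kesan Province standard time.
The standard-time date in Kesan Province, 29 November 2029, is outside the daylight-saving period (1 April – 25 November), so Kesan Province is on standard time, UTC−02:00.
16:52 UTC − 2h = 14:52 local.

14:52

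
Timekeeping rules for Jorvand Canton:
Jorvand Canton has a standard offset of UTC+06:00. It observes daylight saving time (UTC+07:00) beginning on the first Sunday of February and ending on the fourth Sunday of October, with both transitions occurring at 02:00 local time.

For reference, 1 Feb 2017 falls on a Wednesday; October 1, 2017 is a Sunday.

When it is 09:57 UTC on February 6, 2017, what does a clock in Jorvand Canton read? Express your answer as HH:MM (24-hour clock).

16:57

1 February 2017 is a Wednesday, so the first Sunday is February 5.
1 October 2017 is a Sunday, so the first Sunday is October 1 and the fourth is October 22.
At the standard offset (UTC+06:00), 09:57 UTC + 6h = 15:57 Jorvand Canton standard time.
The standard-time date in Jorvand Canton, February 6, 2017, falls between 5 February and 22 October, so daylight saving is in effect and Jorvand Canton is at UTC+07:00.
09:57 UTC + 7h = 16:57 local.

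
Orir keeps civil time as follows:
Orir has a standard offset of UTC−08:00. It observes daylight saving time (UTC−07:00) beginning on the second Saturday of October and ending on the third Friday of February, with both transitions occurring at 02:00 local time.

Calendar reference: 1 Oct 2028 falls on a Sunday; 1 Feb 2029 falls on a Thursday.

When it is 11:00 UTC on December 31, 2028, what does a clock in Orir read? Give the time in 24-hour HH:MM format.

04:00

1 October 2028 is a Sunday, so the first Saturday is October 7 and the second is October 14.
1 February 2029 is a Thursday, so the first Friday is February 2 and the third is February 16.
At the standard offset (UTC−08:00), 11:00 UTC − 8h = 03:00 Orir standard time.
The standard-time date in Orir, December 31, 2028, lies within the daylight-saving period (14 October 2028 – 16 February 2029), so Orir is on daylight time, UTC−07:00.
11:00 UTC − 7h = 04:00 local.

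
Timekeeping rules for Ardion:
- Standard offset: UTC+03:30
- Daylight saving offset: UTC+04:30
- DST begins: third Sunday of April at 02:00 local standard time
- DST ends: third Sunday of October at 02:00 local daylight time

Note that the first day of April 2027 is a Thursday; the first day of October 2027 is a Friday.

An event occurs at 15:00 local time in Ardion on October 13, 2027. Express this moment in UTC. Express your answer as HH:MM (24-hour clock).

1 April 2027 is a Thursday, so the first Sunday is April 4 and the third is April 18.
1 October 2027 is a Friday, so the first Sunday is October 3 and the third is October 17.
Daylight saving runs 18 April – 17 October; October 13, 2027 is inside that window, so Ardion is at UTC+04:30.
15:00 local − 4h30m = 10:30 UTC.

10:30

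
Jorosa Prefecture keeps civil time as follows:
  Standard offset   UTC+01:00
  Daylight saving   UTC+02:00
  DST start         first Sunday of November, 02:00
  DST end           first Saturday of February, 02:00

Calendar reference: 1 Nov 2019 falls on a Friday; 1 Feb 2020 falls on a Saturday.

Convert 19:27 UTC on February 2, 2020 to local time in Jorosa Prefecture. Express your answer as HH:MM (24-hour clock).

20:27

1 November 2019 is a Friday, so the first Sunday is November 3.
1 February 2020 is a Saturday, so the first Saturday is February 1.
At the standard offset (UTC+01:00), 19:27 UTC + 1h = 20:27 Jorosa Prefecture standard time.
The standard-time date in Jorosa Prefecture, February 2, 2020, does not fall between 3 November 2019 and 1 February 2020, so daylight saving is not in effect and Jorosa Prefecture is at UTC+01:00.
19:27 UTC + 1h = 20:27 local.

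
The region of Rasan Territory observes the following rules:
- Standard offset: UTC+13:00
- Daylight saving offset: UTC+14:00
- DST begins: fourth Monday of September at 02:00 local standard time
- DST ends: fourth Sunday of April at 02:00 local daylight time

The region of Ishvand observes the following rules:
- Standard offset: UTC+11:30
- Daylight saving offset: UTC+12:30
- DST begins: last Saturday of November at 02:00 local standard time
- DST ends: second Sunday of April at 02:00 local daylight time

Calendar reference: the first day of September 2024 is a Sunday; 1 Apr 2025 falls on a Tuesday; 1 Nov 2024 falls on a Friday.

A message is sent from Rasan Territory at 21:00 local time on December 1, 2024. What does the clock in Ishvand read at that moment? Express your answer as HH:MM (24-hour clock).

19:30

1 September 2024 is a Sunday, so the first Monday is September 2 and the fourth is September 23.
1 April 2025 is a Tuesday, so the first Sunday is April 6 and the fourth is April 27.
December 1, 2024 lies within the daylight-saving period (23 September 2024 – 27 April 2025), so Rasan Territory is on daylight time, UTC+14:00.
21:00 Rasan Territory − 14h = 07:00 UTC.
1 November 2024 is a Friday, so Saturdays fall on 2, 9, 16, 23, 30; the last is November 30.
1 April 2025 is a Tuesday, so the first Sunday is April 6 and the second is April 13.
At the standard offset (UTC+11:30), 07:00 UTC + 11h30m = 18:30 Ishvand standard time.
The standard-time date in Ishvand, December 1, 2024, falls between 30 November 2024 and 13 April 2025, so daylight saving is in effect and Ishvand is at UTC+12:30.
07:00 UTC + 12h30m = 19:30 Ishvand.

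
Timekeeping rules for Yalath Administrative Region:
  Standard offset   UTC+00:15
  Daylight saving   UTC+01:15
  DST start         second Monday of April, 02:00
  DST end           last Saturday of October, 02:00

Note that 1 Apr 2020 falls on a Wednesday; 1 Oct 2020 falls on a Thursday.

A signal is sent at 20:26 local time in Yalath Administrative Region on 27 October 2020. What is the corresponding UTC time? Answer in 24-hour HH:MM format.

1 April 2020 is a Wednesday, so the first Monday is April 6 and the second is April 13.
1 October 2020 is a Thursday, so Saturdays fall on 3, 10, 17, 24, 31; the last is October 31.
27 October 2020 lies within the daylight-saving period (13 April – 31 October), so Yalath Administrative Region is on daylight time, UTC+01:15.
20:26 local − 1h15m = 19:11 UTC.

19:11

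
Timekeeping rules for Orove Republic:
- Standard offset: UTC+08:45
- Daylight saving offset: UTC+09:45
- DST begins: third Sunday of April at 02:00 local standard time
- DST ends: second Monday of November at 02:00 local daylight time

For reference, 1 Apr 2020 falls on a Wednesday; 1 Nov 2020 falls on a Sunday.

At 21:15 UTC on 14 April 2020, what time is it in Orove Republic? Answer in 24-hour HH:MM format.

06:00

1 April 2020 is a Wednesday, so the first Sunday is April 5 and the third is April 19.
1 November 2020 is a Sunday, so the first Monday is November 2 and the second is November 9.
At the standard offset (UTC+08:45), 21:15 UTC + 8h45m = 06:00 Orove Republic standard time (rolling into the next day, 15 April 2020).
Daylight saving runs 19 April – 9 November; the standard-time date in Orove Republic, 15 April 2020, is outside that window, so Orove Republic is on standard time at UTC+08:45.
21:15 UTC + 8h45m = 06:00 local (rolling into the next day, 15 April 2020).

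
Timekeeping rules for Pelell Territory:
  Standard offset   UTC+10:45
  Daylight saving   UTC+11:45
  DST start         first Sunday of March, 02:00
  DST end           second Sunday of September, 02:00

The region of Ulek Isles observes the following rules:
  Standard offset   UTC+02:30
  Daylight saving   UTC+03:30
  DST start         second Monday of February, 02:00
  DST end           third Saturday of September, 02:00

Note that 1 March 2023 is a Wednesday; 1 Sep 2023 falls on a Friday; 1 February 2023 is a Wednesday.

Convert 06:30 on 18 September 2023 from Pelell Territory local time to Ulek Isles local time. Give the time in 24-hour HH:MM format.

1 March 2023 is a Wednesday, so the first Sunday is March 5.
1 September 2023 is a Friday, so the first Sunday is September 3 and the second is September 10.
Daylight saving runs 5 March – 10 September; 18 September 2023 is outside that window, so Pelell Territory is on standard time at UTC+10:45.
06:30 Pelell Territory − 10h45m = 19:45 UTC (rolling into the previous day, 17 September 2023).
1 February 2023 is a Wednesday, so the first Monday is February 6 and the second is February 13.
1 September 2023 is a Friday, so the first Saturday is September 2 and the third is September 16.
At the standard offset (UTC+02:30), 19:45 UTC + 2h30m = 22:15 Ulek Isles standard time.
The standard-time date in Ulek Isles, 17 September 2023, is outside the daylight-saving period (13 February – 16 September), so Ulek Isles is on standard time, UTC+02:30.
19:45 UTC + 2h30m = 22:15 Ulek Isles.

22:15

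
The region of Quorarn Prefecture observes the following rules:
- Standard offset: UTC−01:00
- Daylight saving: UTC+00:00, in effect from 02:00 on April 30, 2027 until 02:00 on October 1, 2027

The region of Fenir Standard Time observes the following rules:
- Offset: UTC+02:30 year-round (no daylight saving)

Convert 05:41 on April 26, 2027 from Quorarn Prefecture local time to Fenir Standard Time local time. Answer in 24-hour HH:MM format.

April 26, 2027 is outside the daylight-saving period (30 April – 1 October), so Quorarn Prefecture is on standard time, UTC−01:00.
05:41 Quorarn Prefecture + 1h = 06:41 UTC.
Fenir Standard Time has no daylight saving, so its offset is UTC+02:30 year-round.
06:41 UTC + 2h30m = 09:11 Fenir Standard Time.

09:11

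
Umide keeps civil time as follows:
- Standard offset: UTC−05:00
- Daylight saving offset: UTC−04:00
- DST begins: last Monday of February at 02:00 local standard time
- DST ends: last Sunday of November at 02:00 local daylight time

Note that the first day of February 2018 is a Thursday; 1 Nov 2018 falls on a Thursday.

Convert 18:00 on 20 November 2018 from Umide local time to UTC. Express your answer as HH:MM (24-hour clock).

1 February 2018 is a Thursday, so Mondays fall on 5, 12, 19, 26; the last is February 26.
1 November 2018 is a Thursday, so Sundays fall on 4, 11, 18, 25; the last is November 25.
20 November 2018 lies within the daylight-saving period (26 February – 25 November), so Umide is on daylight time, UTC−04:00.
18:00 local + 4h = 22:00 UTC.

22:00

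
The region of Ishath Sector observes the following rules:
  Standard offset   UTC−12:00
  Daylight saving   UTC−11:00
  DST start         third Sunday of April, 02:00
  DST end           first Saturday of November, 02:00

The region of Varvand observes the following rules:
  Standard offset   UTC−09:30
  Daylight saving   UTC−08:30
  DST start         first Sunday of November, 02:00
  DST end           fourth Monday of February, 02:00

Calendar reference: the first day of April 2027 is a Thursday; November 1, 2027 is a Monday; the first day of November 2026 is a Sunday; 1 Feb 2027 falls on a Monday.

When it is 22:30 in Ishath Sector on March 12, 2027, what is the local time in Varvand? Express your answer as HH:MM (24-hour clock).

01:00

1 April 2027 is a Thursday, so the first Sunday is April 4 and the third is April 18.
1 November 2027 is a Monday, so the first Saturday is November 6.
Daylight saving runs 18 April – 6 November; March 12, 2027 is outside that window, so Ishath Sector is on standard time at UTC−12:00.
22:30 Ishath Sector + 12h = 10:30 UTC (rolling into the next day, 13 March 2027).
1 November 2026 is a Sunday, so the first Sunday is November 1.
1 February 2027 is a Monday, so the first Monday is February 1 and the fourth is February 22.
At the standard offset (UTC−09:30), 10:30 UTC − 9h30m = 01:00 Varvand standard time.
The standard-time date in Varvand, March 13, 2027, does not fall between 1 November 2026 and 22 February 2027, so daylight saving is not in effect and Varvand is at UTC−09:30.
10:30 UTC − 9h30m = 01:00 Varvand.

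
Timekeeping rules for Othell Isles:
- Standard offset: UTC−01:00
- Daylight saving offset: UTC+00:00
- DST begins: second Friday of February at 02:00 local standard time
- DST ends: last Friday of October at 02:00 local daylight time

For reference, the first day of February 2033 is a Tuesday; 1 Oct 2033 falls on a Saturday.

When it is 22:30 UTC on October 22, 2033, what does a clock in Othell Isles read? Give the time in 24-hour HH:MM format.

1 February 2033 is a Tuesday, so the first Friday is February 4 and the second is February 11.
1 October 2033 is a Saturday, so Fridays fall on 7, 14, 21, 28; the last is October 28.
At the standard offset (UTC−01:00), 22:30 UTC − 1h = 21:30 Othell Isles standard time.
The standard-time date in Othell Isles, October 22, 2033, lies within the daylight-saving period (11 February – 28 October), so Othell Isles is on daylight time, UTC+00:00.
22:30 UTC + 0h = 22:30 local.

22:30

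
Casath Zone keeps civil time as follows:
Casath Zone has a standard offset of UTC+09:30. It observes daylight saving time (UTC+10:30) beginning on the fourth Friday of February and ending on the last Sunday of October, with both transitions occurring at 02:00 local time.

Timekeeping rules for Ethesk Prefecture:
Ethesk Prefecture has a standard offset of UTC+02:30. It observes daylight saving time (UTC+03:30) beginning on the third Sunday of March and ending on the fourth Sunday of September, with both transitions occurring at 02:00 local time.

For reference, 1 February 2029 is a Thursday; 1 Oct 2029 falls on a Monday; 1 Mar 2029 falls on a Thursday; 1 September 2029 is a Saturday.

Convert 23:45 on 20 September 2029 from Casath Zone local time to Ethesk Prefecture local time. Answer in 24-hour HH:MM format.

1 February 2029 is a Thursday, so the first Friday is February 2 and the fourth is February 23.
1 October 2029 is a Monday, so Sundays fall on 7, 14, 21, 28; the last is October 28.
20 September 2029 lies within the daylight-saving period (23 February – 28 October), so Casath Zone is on daylight time, UTC+10:30.
23:45 Casath Zone − 10h30m = 13:15 UTC.
1 March 2029 is a Thursday, so the first Sunday is March 4 and the third is March 18.
1 September 2029 is a Saturday, so the first Sunday is September 2 and the fourth is September 23.
At the standard offset (UTC+02:30), 13:15 UTC + 2h30m = 15:45 Ethesk Prefecture standard time.
The standard-time date in Ethesk Prefecture, 20 September 2029, falls between 18 March and 23 September, so daylight saving is in effect and Ethesk Prefecture is at UTC+03:30.
13:15 UTC + 3h30m = 16:45 Ethesk Prefecture.

16:45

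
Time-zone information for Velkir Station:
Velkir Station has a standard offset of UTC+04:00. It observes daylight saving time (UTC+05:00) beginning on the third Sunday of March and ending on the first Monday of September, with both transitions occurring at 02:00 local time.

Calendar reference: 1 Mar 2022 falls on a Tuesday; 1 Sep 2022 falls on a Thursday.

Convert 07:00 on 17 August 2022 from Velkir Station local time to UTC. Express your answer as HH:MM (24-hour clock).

1 March 2022 is a Tuesday, so the first Sunday is March 6 and the third is March 20.
1 September 2022 is a Thursday, so the first Monday is September 5.
Daylight saving runs 20 March – 5 September; 17 August 2022 is inside that window, so Velkir Station is at UTC+05:00.
07:00 local − 5h = 02:00 UTC.

02:00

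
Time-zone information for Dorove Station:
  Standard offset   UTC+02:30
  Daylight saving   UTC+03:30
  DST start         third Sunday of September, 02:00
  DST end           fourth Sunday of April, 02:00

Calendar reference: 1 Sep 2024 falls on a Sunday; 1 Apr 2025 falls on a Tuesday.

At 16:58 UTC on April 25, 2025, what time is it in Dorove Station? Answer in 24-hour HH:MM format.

1 September 2024 is a Sunday, so the first Sunday is September 1 and the third is September 15.
1 April 2025 is a Tuesday, so the first Sunday is April 6 and the fourth is April 27.
At the standard offset (UTC+02:30), 16:58 UTC + 2h30m = 19:28 Dorove Station standard time.
The standard-time date in Dorove Station, April 25, 2025, lies within the daylight-saving period (15 September 2024 – 27 April 2025), so Dorove Station is on daylight time, UTC+03:30.
16:58 UTC + 3h30m = 20:28 local.

20:28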